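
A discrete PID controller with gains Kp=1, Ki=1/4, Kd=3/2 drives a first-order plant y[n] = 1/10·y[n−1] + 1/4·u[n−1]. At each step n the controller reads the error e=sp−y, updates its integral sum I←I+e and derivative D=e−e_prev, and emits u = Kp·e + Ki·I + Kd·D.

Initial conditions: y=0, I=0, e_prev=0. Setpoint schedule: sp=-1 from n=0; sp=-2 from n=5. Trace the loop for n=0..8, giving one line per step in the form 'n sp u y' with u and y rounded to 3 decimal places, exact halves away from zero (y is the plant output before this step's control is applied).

(exact arithmetic carried between steps; '≈' marks a value shown rounded to 6 d.p. or computed from one; I and e_prev carry over from the previous line; the table rounds u and y to 3 d.p., halves away from zero)
n=0: y=0, sp=-1, e=sp−y=-1; I=-1, D=e−e_prev=-1; u=1·(-1)+1/4·(-1)+3/2·(-1)=-2.75; next y=1/10·0+1/4·(-2.75)=-0.6875
n=1: y=-0.6875, sp=-1, e=sp−y=-0.3125; I=-1.3125, D=e−e_prev=0.6875; u=1·(-0.3125)+1/4·(-1.3125)+3/2·0.6875=0.390625; next y=1/10·(-0.6875)+1/4·0.390625≈0.028906
n=2: y≈0.028906, sp=-1, e=sp−y≈-1.028906; I≈-2.341406, D=e−e_prev≈-0.716406; u=1·(-1.028906)+1/4·(-2.341406)+3/2·(-0.716406)≈-2.688867; next y=1/10·0.028906+1/4·(-2.688867)≈-0.669326
n=3: y≈-0.669326, sp=-1, e=sp−y≈-0.330674; I≈-2.672080, D=e−e_prev≈0.698232; u=1·(-0.330674)+1/4·(-2.672080)+3/2·0.698232≈0.048655; next y=1/10·(-0.669326)+1/4·0.048655≈-0.054769
n=4: y≈-0.054769, sp=-1, e=sp−y≈-0.945231; I≈-3.617311, D=e−e_prev≈-0.614557; u=1·(-0.945231)+1/4·(-3.617311)+3/2·(-0.614557)≈-2.771395; next y=1/10·(-0.054769)+1/4·(-2.771395)≈-0.698326
n=5: y≈-0.698326, sp=-2, e=sp−y≈-1.301674; I≈-4.918986, D=e−e_prev≈-0.356443; u=1·(-1.301674)+1/4·(-4.918986)+3/2·(-0.356443)≈-3.066086; next y=1/10·(-0.698326)+1/4·(-3.066086)≈-0.836354
n=6: y≈-0.836354, sp=-2, e=sp−y≈-1.163646; I≈-6.082632, D=e−e_prev≈0.138028; u=1·(-1.163646)+1/4·(-6.082632)+3/2·0.138028≈-2.477261; next y=1/10·(-0.836354)+1/4·(-2.477261)≈-0.702951
n=7: y≈-0.702951, sp=-2, e=sp−y≈-1.297049; I≈-7.379681, D=e−e_prev≈-0.133403; u=1·(-1.297049)+1/4·(-7.379681)+3/2·(-0.133403)≈-3.342074; next y=1/10·(-0.702951)+1/4·(-3.342074)≈-0.905814
n=8: y≈-0.905814, sp=-2, e=sp−y≈-1.094186; I≈-8.473867, D=e−e_prev≈0.202863; u=1·(-1.094186)+1/4·(-8.473867)+3/2·0.202863≈-2.908359; next y=1/10·(-0.905814)+1/4·(-2.908359)≈-0.817671

0 -1 -2.750 0.000
1 -1 0.391 -0.688
2 -1 -2.689 0.029
3 -1 0.049 -0.669
4 -1 -2.771 -0.055
5 -2 -3.066 -0.698
6 -2 -2.477 -0.836
7 -2 -3.342 -0.703
8 -2 -2.908 -0.906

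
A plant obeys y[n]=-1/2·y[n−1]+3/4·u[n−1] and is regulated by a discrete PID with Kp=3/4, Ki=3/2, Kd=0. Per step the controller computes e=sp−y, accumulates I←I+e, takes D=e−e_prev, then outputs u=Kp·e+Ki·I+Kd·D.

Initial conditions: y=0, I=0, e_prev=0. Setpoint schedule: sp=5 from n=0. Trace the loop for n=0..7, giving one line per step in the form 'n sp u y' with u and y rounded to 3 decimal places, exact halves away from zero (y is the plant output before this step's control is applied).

0 5 11.250 0.000
1 5 -0.234 8.438
2 5 23.481 -4.395
3 5 -16.883 19.808
4 5 56.248 -22.567
5 5 -73.483 53.469
6 5 158.274 -81.847
7 5 -254.776 159.629

(exact arithmetic carried between steps; '≈' marks a value shown rounded to 6 d.p. or computed from one; I and e_prev carry over from the previous line; the table rounds u and y to 3 d.p., halves away from zero)
n=0: y=0, sp=5, e=sp−y=5; I=5, D=e−e_prev=5; u=3/4·5+3/2·5+0·5=11.25; next y=-1/2·0+3/4·11.25=8.4375
n=1: y=8.4375, sp=5, e=sp−y=-3.4375; I=1.5625, D=e−e_prev=-8.4375; u=3/4·(-3.4375)+3/2·1.5625+0·(-8.4375)=-0.234375; next y=-1/2·8.4375+3/4·(-0.234375)≈-4.394531
n=2: y≈-4.394531, sp=5, e=sp−y≈9.394531; I≈10.957031, D=e−e_prev≈12.832031; u=3/4·9.394531+3/2·10.957031+0·12.832031≈23.481445; next y=-1/2·(-4.394531)+3/4·23.481445≈19.808350
n=3: y≈19.808350, sp=5, e=sp−y≈-14.808350; I≈-3.851318, D=e−e_prev≈-24.202881; u=3/4·(-14.808350)+3/2·(-3.851318)+0·(-24.202881)≈-16.883240; next y=-1/2·19.808350+3/4·(-16.883240)≈-22.566605
n=4: y≈-22.566605, sp=5, e=sp−y≈27.566605; I≈23.715286, D=e−e_prev≈42.374954; u=3/4·27.566605+3/2·23.715286+0·42.374954≈56.247883; next y=-1/2·(-22.566605)+3/4·56.247883≈53.469214
n=5: y≈53.469214, sp=5, e=sp−y≈-48.469214; I≈-24.753928, D=e−e_prev≈-76.035819; u=3/4·(-48.469214)+3/2·(-24.753928)+0·(-76.035819)≈-73.482803; next y=-1/2·53.469214+3/4·(-73.482803)≈-81.846710
n=6: y≈-81.846710, sp=5, e=sp−y≈86.846710; I≈62.092781, D=e−e_prev≈135.315924; u=3/4·86.846710+3/2·62.092781+0·135.315924≈158.274204; next y=-1/2·(-81.846710)+3/4·158.274204≈159.629008
n=7: y≈159.629008, sp=5, e=sp−y≈-154.629008; I≈-92.536227, D=e−e_prev≈-241.475717; u=3/4·(-154.629008)+3/2·(-92.536227)+0·(-241.475717)≈-254.776096; next y=-1/2·159.629008+3/4·(-254.776096)≈-270.896576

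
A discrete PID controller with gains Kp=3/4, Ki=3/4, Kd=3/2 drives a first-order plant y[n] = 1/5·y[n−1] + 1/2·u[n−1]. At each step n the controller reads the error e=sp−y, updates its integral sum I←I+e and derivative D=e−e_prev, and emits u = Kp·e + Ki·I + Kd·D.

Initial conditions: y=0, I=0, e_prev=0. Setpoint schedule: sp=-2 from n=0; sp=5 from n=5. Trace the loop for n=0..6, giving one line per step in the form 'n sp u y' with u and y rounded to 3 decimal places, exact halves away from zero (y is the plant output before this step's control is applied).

0 -2 -6.000 0.000
1 -2 4.500 -3.000
2 -2 -13.200 1.650
3 -2 14.798 -6.270
4 -2 -31.124 6.145
5 5 63.823 -14.333
6 5 -93.028 29.045

(exact arithmetic carried between steps; '≈' marks a value shown rounded to 6 d.p. or computed from one; I and e_prev carry over from the previous line; the table rounds u and y to 3 d.p., halves away from zero)
n=0: y=0, sp=-2, e=sp−y=-2; I=-2, D=e−e_prev=-2; u=3/4·(-2)+3/4·(-2)+3/2·(-2)=-6; next y=1/5·0+1/2·(-6)=-3
n=1: y=-3, sp=-2, e=sp−y=1; I=-1, D=e−e_prev=3; u=3/4·1+3/4·(-1)+3/2·3=4.5; next y=1/5·(-3)+1/2·4.5=1.65
n=2: y=1.65, sp=-2, e=sp−y=-3.65; I=-4.65, D=e−e_prev=-4.65; u=3/4·(-3.65)+3/4·(-4.65)+3/2·(-4.65)=-13.2; next y=1/5·1.65+1/2·(-13.2)=-6.27
n=3: y=-6.27, sp=-2, e=sp−y=4.27; I=-0.38, D=e−e_prev=7.92; u=3/4·4.27+3/4·(-0.38)+3/2·7.92=14.7975; next y=1/5·(-6.27)+1/2·14.7975=6.14475
n=4: y=6.14475, sp=-2, e=sp−y=-8.14475; I=-8.52475, D=e−e_prev=-12.41475; u=3/4·(-8.14475)+3/4·(-8.52475)+3/2·(-12.41475)=-31.12425; next y=1/5·6.14475+1/2·(-31.12425)=-14.333175
n=5: y=-14.333175, sp=5, e=sp−y=19.333175; I=10.808425, D=e−e_prev=27.477925; u=3/4·19.333175+3/4·10.808425+3/2·27.477925≈63.823088; next y=1/5·(-14.333175)+1/2·63.823088≈29.044909
n=6: y≈29.044909, sp=5, e=sp−y≈-24.044909; I≈-13.236484, D=e−e_prev≈-43.378084; u=3/4·(-24.044909)+3/4·(-13.236484)+3/2·(-43.378084)≈-93.02817; next y=1/5·29.044909+1/2·(-93.02817)≈-40.705103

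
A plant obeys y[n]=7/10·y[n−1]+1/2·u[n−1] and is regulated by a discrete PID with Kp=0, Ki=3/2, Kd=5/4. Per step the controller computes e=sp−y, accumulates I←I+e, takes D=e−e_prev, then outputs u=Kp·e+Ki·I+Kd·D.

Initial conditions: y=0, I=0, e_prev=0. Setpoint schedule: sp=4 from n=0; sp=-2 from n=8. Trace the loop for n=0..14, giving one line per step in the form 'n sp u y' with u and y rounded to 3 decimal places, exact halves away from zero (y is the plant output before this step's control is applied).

0 4 11.000 0.000
1 4 -3.125 5.500
2 4 10.334 2.288
3 4 -3.435 6.768
4 4 8.321 3.020
5 4 -3.844 6.275
6 4 7.274 2.470
7 4 -3.151 5.366
8 -2 -9.321 2.181
9 -2 2.542 -3.134
10 -2 -8.481 -0.923
11 -2 3.567 -4.887
12 -2 -5.994 -1.637
13 -2 4.415 -4.143
14 -2 -4.991 -0.693

(exact arithmetic carried between steps; '≈' marks a value shown rounded to 6 d.p. or computed from one; I and e_prev carry over from the previous line; the table rounds u and y to 3 d.p., halves away from zero)
n=0: y=0, sp=4, e=sp−y=4; I=4, D=e−e_prev=4; u=0·4+3/2·4+5/4·4=11; next y=7/10·0+1/2·11=5.5
n=1: y=5.5, sp=4, e=sp−y=-1.5; I=2.5, D=e−e_prev=-5.5; u=0·(-1.5)+3/2·2.5+5/4·(-5.5)=-3.125; next y=7/10·5.5+1/2·(-3.125)=2.2875
n=2: y=2.2875, sp=4, e=sp−y=1.7125; I=4.2125, D=e−e_prev=3.2125; u=0·1.7125+3/2·4.2125+5/4·3.2125=10.334375; next y=7/10·2.2875+1/2·10.334375≈6.768438
n=3: y≈6.768438, sp=4, e=sp−y≈-2.768438; I≈1.444063, D=e−e_prev≈-4.480938; u=0·(-2.768438)+3/2·1.444063+5/4·(-4.480938)≈-3.435078; next y=7/10·6.768438+1/2·(-3.435078)≈3.020367
n=4: y≈3.020367, sp=4, e=sp−y≈0.979633; I≈2.423695, D=e−e_prev≈3.748070; u=0·0.979633+3/2·2.423695+5/4·3.748070≈8.320631; next y=7/10·3.020367+1/2·8.320631≈6.274572
n=5: y≈6.274572, sp=4, e=sp−y≈-2.274572; I≈0.149123, D=e−e_prev≈-3.254205; u=0·(-2.274572)+3/2·0.149123+5/4·(-3.254205)≈-3.844072; next y=7/10·6.274572+1/2·(-3.844072)≈2.470165
n=6: y≈2.470165, sp=4, e=sp−y≈1.529835; I≈1.678958, D=e−e_prev≈3.804408; u=0·1.529835+3/2·1.678958+5/4·3.804408≈7.273947; next y=7/10·2.470165+1/2·7.273947≈5.366089
n=7: y≈5.366089, sp=4, e=sp−y≈-1.366089; I≈0.312869, D=e−e_prev≈-2.895924; u=0·(-1.366089)+3/2·0.312869+5/4·(-2.895924)≈-3.150601; next y=7/10·5.366089+1/2·(-3.150601)≈2.180962
n=8: y≈2.180962, sp=-2, e=sp−y≈-4.180962; I≈-3.868092, D=e−e_prev≈-2.814873; u=0·(-4.180962)+3/2·(-3.868092)+5/4·(-2.814873)≈-9.320729; next y=7/10·2.180962+1/2·(-9.320729)≈-3.133691
n=9: y≈-3.133691, sp=-2, e=sp−y≈1.133691; I≈-2.734401, D=e−e_prev≈5.314653; u=0·1.133691+3/2·(-2.734401)+5/4·5.314653≈2.541715; next y=7/10·(-3.133691)+1/2·2.541715≈-0.922726
n=10: y≈-0.922726, sp=-2, e=sp−y≈-1.077274; I≈-3.811674, D=e−e_prev≈-2.210965; u=0·(-1.077274)+3/2·(-3.811674)+5/4·(-2.210965)≈-8.481218; next y=7/10·(-0.922726)+1/2·(-8.481218)≈-4.886517
n=11: y≈-4.886517, sp=-2, e=sp−y≈2.886517; I≈-0.925157, D=e−e_prev≈3.963791; u=0·2.886517+3/2·(-0.925157)+5/4·3.963791≈3.567003; next y=7/10·(-4.886517)+1/2·3.567003≈-1.637060
n=12: y≈-1.637060, sp=-2, e=sp−y≈-0.362940; I≈-1.288096, D=e−e_prev≈-3.249457; u=0·(-0.362940)+3/2·(-1.288096)+5/4·(-3.249457)≈-5.993966; next y=7/10·(-1.637060)+1/2·(-5.993966)≈-4.142925
n=13: y≈-4.142925, sp=-2, e=sp−y≈2.142925; I≈0.854829, D=e−e_prev≈2.505865; u=0·2.142925+3/2·0.854829+5/4·2.505865≈4.414574; next y=7/10·(-4.142925)+1/2·4.414574≈-0.692761
n=14: y≈-0.692761, sp=-2, e=sp−y≈-1.307239; I≈-0.452411, D=e−e_prev≈-3.450165; u=0·(-1.307239)+3/2·(-0.452411)+5/4·(-3.450165)≈-4.991322; next y=7/10·(-0.692761)+1/2·(-4.991322)≈-2.980593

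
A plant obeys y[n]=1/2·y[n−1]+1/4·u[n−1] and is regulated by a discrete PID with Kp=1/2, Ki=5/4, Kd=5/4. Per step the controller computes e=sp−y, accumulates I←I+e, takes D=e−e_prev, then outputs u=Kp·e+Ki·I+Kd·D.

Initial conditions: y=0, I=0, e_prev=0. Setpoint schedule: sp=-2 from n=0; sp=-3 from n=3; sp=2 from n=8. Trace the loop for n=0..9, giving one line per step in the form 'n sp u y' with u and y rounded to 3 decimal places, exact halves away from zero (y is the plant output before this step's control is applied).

0 -2 -6.000 0.000
1 -2 -1.500 -1.500
2 -2 -5.125 -1.125
3 -3 -6.594 -1.844
4 -3 -5.508 -2.570
5 -3 -6.678 -2.662
6 -3 -6.200 -3.000
7 -3 -6.473 -3.050
8 2 8.807 -3.143
9 2 -2.451 0.630

(exact arithmetic carried between steps; '≈' marks a value shown rounded to 6 d.p. or computed from one; I and e_prev carry over from the previous line; the table rounds u and y to 3 d.p., halves away from zero)
n=0: y=0, sp=-2, e=sp−y=-2; I=-2, D=e−e_prev=-2; u=1/2·(-2)+5/4·(-2)+5/4·(-2)=-6; next y=1/2·0+1/4·(-6)=-1.5
n=1: y=-1.5, sp=-2, e=sp−y=-0.5; I=-2.5, D=e−e_prev=1.5; u=1/2·(-0.5)+5/4·(-2.5)+5/4·1.5=-1.5; next y=1/2·(-1.5)+1/4·(-1.5)=-1.125
n=2: y=-1.125, sp=-2, e=sp−y=-0.875; I=-3.375, D=e−e_prev=-0.375; u=1/2·(-0.875)+5/4·(-3.375)+5/4·(-0.375)=-5.125; next y=1/2·(-1.125)+1/4·(-5.125)=-1.84375
n=3: y=-1.84375, sp=-3, e=sp−y=-1.15625; I=-4.53125, D=e−e_prev=-0.28125; u=1/2·(-1.15625)+5/4·(-4.53125)+5/4·(-0.28125)=-6.59375; next y=1/2·(-1.84375)+1/4·(-6.59375)≈-2.570313
n=4: y≈-2.570313, sp=-3, e=sp−y≈-0.429688; I≈-4.960938, D=e−e_prev≈0.726563; u=1/2·(-0.429688)+5/4·(-4.960938)+5/4·0.726563≈-5.507813; next y=1/2·(-2.570313)+1/4·(-5.507813)≈-2.662109
n=5: y≈-2.662109, sp=-3, e=sp−y≈-0.337891; I≈-5.298828, D=e−e_prev≈0.091797; u=1/2·(-0.337891)+5/4·(-5.298828)+5/4·0.091797≈-6.677734; next y=1/2·(-2.662109)+1/4·(-6.677734)≈-3.000488
n=6: y≈-3.000488, sp=-3, e=sp−y≈0.000488; I≈-5.298340, D=e−e_prev≈0.338379; u=1/2·0.000488+5/4·(-5.298340)+5/4·0.338379≈-6.199707; next y=1/2·(-3.000488)+1/4·(-6.199707)≈-3.050171
n=7: y≈-3.050171, sp=-3, e=sp−y≈0.050171; I≈-5.248169, D=e−e_prev≈0.049683; u=1/2·0.050171+5/4·(-5.248169)+5/4·0.049683≈-6.473022; next y=1/2·(-3.050171)+1/4·(-6.473022)≈-3.143341
n=8: y≈-3.143341, sp=2, e=sp−y≈5.143341; I≈-0.104828, D=e−e_prev≈5.093170; u=1/2·5.143341+5/4·(-0.104828)+5/4·5.093170≈8.807098; next y=1/2·(-3.143341)+1/4·8.807098≈0.630104
n=9: y≈0.630104, sp=2, e=sp−y≈1.369896; I≈1.265068, D=e−e_prev≈-3.773445; u=1/2·1.369896+5/4·1.265068+5/4·(-3.773445)≈-2.450523; next y=1/2·0.630104+1/4·(-2.450523)≈-0.297579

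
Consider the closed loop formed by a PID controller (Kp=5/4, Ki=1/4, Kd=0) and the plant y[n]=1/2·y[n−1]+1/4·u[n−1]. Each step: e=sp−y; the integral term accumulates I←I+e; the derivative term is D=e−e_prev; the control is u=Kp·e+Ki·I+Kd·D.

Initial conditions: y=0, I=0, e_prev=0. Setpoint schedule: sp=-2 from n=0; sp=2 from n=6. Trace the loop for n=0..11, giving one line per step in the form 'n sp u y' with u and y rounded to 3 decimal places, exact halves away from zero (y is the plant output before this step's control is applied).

0 -2 -3.000 0.000
1 -2 -2.375 -0.750
2 -2 -2.359 -0.969
3 -2 -2.459 -1.074
4 -2 -2.574 -1.152
5 -2 -2.685 -1.219
6 2 3.212 -1.281
7 2 1.867 0.163
8 2 1.748 0.548
9 2 1.867 0.711
10 2 2.022 0.822
11 2 2.175 0.917

(exact arithmetic carried between steps; '≈' marks a value shown rounded to 6 d.p. or computed from one; I and e_prev carry over from the previous line; the table rounds u and y to 3 d.p., halves away from zero)
n=0: y=0, sp=-2, e=sp−y=-2; I=-2, D=e−e_prev=-2; u=5/4·(-2)+1/4·(-2)+0·(-2)=-3; next y=1/2·0+1/4·(-3)=-0.75
n=1: y=-0.75, sp=-2, e=sp−y=-1.25; I=-3.25, D=e−e_prev=0.75; u=5/4·(-1.25)+1/4·(-3.25)+0·0.75=-2.375; next y=1/2·(-0.75)+1/4·(-2.375)=-0.96875
n=2: y=-0.96875, sp=-2, e=sp−y=-1.03125; I=-4.28125, D=e−e_prev=0.21875; u=5/4·(-1.03125)+1/4·(-4.28125)+0·0.21875=-2.359375; next y=1/2·(-0.96875)+1/4·(-2.359375)≈-1.074219
n=3: y≈-1.074219, sp=-2, e=sp−y≈-0.925781; I≈-5.207031, D=e−e_prev≈0.105469; u=5/4·(-0.925781)+1/4·(-5.207031)+0·0.105469≈-2.458984; next y=1/2·(-1.074219)+1/4·(-2.458984)≈-1.151855
n=4: y≈-1.151855, sp=-2, e=sp−y≈-0.848145; I≈-6.055176, D=e−e_prev≈0.077637; u=5/4·(-0.848145)+1/4·(-6.055176)+0·0.077637≈-2.573975; next y=1/2·(-1.151855)+1/4·(-2.573975)≈-1.219421
n=5: y≈-1.219421, sp=-2, e=sp−y≈-0.780579; I≈-6.835754, D=e−e_prev≈0.067566; u=5/4·(-0.780579)+1/4·(-6.835754)+0·0.067566≈-2.684662; next y=1/2·(-1.219421)+1/4·(-2.684662)≈-1.280876
n=6: y≈-1.280876, sp=2, e=sp−y≈3.280876; I≈-3.554878, D=e−e_prev≈4.061455; u=5/4·3.280876+1/4·(-3.554878)+0·4.061455≈3.212376; next y=1/2·(-1.280876)+1/4·3.212376≈0.162656
n=7: y≈0.162656, sp=2, e=sp−y≈1.837344; I≈-1.717534, D=e−e_prev≈-1.443532; u=5/4·1.837344+1/4·(-1.717534)+0·(-1.443532)≈1.867297; next y=1/2·0.162656+1/4·1.867297≈0.548152
n=8: y≈0.548152, sp=2, e=sp−y≈1.451848; I≈-0.265686, D=e−e_prev≈-0.385496; u=5/4·1.451848+1/4·(-0.265686)+0·(-0.385496)≈1.748388; next y=1/2·0.548152+1/4·1.748388≈0.711173
n=9: y≈0.711173, sp=2, e=sp−y≈1.288827; I≈1.023141, D=e−e_prev≈-0.163021; u=5/4·1.288827+1/4·1.023141+0·(-0.163021)≈1.866819; next y=1/2·0.711173+1/4·1.866819≈0.822291
n=10: y≈0.822291, sp=2, e=sp−y≈1.177709; I≈2.200849, D=e−e_prev≈-0.111118; u=5/4·1.177709+1/4·2.200849+0·(-0.111118)≈2.022348; next y=1/2·0.822291+1/4·2.022348≈0.916733
n=11: y≈0.916733, sp=2, e=sp−y≈1.083267; I≈3.284117, D=e−e_prev≈-0.094441; u=5/4·1.083267+1/4·3.284117+0·(-0.094441)≈2.175113; next y=1/2·0.916733+1/4·2.175113≈1.002145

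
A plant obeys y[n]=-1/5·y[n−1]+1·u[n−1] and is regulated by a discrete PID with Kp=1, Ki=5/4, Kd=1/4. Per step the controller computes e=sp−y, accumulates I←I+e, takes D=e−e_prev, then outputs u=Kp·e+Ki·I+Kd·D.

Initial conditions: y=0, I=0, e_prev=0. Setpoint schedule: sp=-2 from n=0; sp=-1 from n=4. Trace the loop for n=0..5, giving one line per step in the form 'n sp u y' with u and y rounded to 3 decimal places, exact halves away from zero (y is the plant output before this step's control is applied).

0 -2 -5.000 0.000
1 -2 5.500 -5.000
2 -2 -20.750 6.500
3 -2 42.875 -22.050
4 -1 -110.038 47.285
5 -1 263.639 -119.495

(exact arithmetic carried between steps; '≈' marks a value shown rounded to 6 d.p. or computed from one; I and e_prev carry over from the previous line; the table rounds u and y to 3 d.p., halves away from zero)
n=0: y=0, sp=-2, e=sp−y=-2; I=-2, D=e−e_prev=-2; u=1·(-2)+5/4·(-2)+1/4·(-2)=-5; next y=-1/5·0+1·(-5)=-5
n=1: y=-5, sp=-2, e=sp−y=3; I=1, D=e−e_prev=5; u=1·3+5/4·1+1/4·5=5.5; next y=-1/5·(-5)+1·5.5=6.5
n=2: y=6.5, sp=-2, e=sp−y=-8.5; I=-7.5, D=e−e_prev=-11.5; u=1·(-8.5)+5/4·(-7.5)+1/4·(-11.5)=-20.75; next y=-1/5·6.5+1·(-20.75)=-22.05
n=3: y=-22.05, sp=-2, e=sp−y=20.05; I=12.55, D=e−e_prev=28.55; u=1·20.05+5/4·12.55+1/4·28.55=42.875; next y=-1/5·(-22.05)+1·42.875=47.285
n=4: y=47.285, sp=-1, e=sp−y=-48.285; I=-35.735, D=e−e_prev=-68.335; u=1·(-48.285)+5/4·(-35.735)+1/4·(-68.335)=-110.0375; next y=-1/5·47.285+1·(-110.0375)=-119.4945
n=5: y=-119.4945, sp=-1, e=sp−y=118.4945; I=82.7595, D=e−e_prev=166.7795; u=1·118.4945+5/4·82.7595+1/4·166.7795=263.63875; next y=-1/5·(-119.4945)+1·263.63875=287.53765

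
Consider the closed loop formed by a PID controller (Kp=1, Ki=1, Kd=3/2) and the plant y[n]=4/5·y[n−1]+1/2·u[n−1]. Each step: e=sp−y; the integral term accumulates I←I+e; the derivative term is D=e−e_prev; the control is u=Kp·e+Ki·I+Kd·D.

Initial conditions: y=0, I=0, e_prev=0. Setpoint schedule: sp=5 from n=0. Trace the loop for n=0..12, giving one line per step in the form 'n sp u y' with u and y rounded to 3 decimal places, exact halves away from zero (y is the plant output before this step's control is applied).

0 5 17.500 0.000
1 5 -15.625 8.750
2 5 27.219 -0.813
3 5 -29.514 12.959
4 5 43.906 -4.390
5 5 -52.636 18.441
6 5 73.190 -11.565
7 5 -91.432 27.343
8 5 123.734 -23.842
9 5 -157.425 42.794
10 5 210.183 -44.478
11 5 -270.201 69.510
12 5 357.779 -79.493

(exact arithmetic carried between steps; '≈' marks a value shown rounded to 6 d.p. or computed from one; I and e_prev carry over from the previous line; the table rounds u and y to 3 d.p., halves away from zero)
n=0: y=0, sp=5, e=sp−y=5; I=5, D=e−e_prev=5; u=1·5+1·5+3/2·5=17.5; next y=4/5·0+1/2·17.5=8.75
n=1: y=8.75, sp=5, e=sp−y=-3.75; I=1.25, D=e−e_prev=-8.75; u=1·(-3.75)+1·1.25+3/2·(-8.75)=-15.625; next y=4/5·8.75+1/2·(-15.625)=-0.8125
n=2: y=-0.8125, sp=5, e=sp−y=5.8125; I=7.0625, D=e−e_prev=9.5625; u=1·5.8125+1·7.0625+3/2·9.5625=27.21875; next y=4/5·(-0.8125)+1/2·27.21875=12.959375
n=3: y=12.959375, sp=5, e=sp−y=-7.959375; I=-0.896875, D=e−e_prev=-13.771875; u=1·(-7.959375)+1·(-0.896875)+3/2·(-13.771875)≈-29.514063; next y=4/5·12.959375+1/2·(-29.514063)≈-4.389531
n=4: y≈-4.389531, sp=5, e=sp−y≈9.389531; I≈8.492656, D=e−e_prev≈17.348906; u=1·9.389531+1·8.492656+3/2·17.348906≈43.905547; next y=4/5·(-4.389531)+1/2·43.905547≈18.441148
n=5: y≈18.441148, sp=5, e=sp−y≈-13.441148; I≈-4.948492, D=e−e_prev≈-22.830680; u=1·(-13.441148)+1·(-4.948492)+3/2·(-22.830680)≈-52.635660; next y=4/5·18.441148+1/2·(-52.635660)≈-11.564911
n=6: y≈-11.564911, sp=5, e=sp−y≈16.564911; I≈11.616419, D=e−e_prev≈30.006060; u=1·16.564911+1·11.616419+3/2·30.006060≈73.190420; next y=4/5·(-11.564911)+1/2·73.190420≈27.343281
n=7: y≈27.343281, sp=5, e=sp−y≈-22.343281; I≈-10.726862, D=e−e_prev≈-38.908192; u=1·(-22.343281)+1·(-10.726862)+3/2·(-38.908192)≈-91.432431; next y=4/5·27.343281+1/2·(-91.432431)≈-23.841591
n=8: y≈-23.841591, sp=5, e=sp−y≈28.841591; I≈18.114729, D=e−e_prev≈51.184872; u=1·28.841591+1·18.114729+3/2·51.184872≈123.733628; next y=4/5·(-23.841591)+1/2·123.733628≈42.793541
n=9: y≈42.793541, sp=5, e=sp−y≈-37.793541; I≈-19.678812, D=e−e_prev≈-66.635132; u=1·(-37.793541)+1·(-19.678812)+3/2·(-66.635132)≈-157.425051; next y=4/5·42.793541+1/2·(-157.425051)≈-44.477693
n=10: y≈-44.477693, sp=5, e=sp−y≈49.477693; I≈29.798881, D=e−e_prev≈87.271234; u=1·49.477693+1·29.798881+3/2·87.271234≈210.183424; next y=4/5·(-44.477693)+1/2·210.183424≈69.509558
n=11: y≈69.509558, sp=5, e=sp−y≈-64.509558; I≈-34.710677, D=e−e_prev≈-113.987251; u=1·(-64.509558)+1·(-34.710677)+3/2·(-113.987251)≈-270.201111; next y=4/5·69.509558+1/2·(-270.201111)≈-79.492909
n=12: y≈-79.492909, sp=5, e=sp−y≈84.492909; I≈49.782232, D=e−e_prev≈149.002467; u=1·84.492909+1·49.782232+3/2·149.002467≈357.778842; next y=4/5·(-79.492909)+1/2·357.778842≈115.295094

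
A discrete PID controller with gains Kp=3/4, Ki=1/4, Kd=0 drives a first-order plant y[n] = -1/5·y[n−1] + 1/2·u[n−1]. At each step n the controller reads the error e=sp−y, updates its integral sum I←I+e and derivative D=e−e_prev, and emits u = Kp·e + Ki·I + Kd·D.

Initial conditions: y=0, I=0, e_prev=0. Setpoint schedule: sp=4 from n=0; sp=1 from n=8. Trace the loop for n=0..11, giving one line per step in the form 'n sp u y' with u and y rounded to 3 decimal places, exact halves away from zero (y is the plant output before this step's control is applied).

0 4 4.000 0.000
1 4 3.000 2.000
2 4 4.400 1.100
3 4 4.245 1.980
4 4 5.004 1.727
5 4 5.142 2.156
6 4 5.620 2.140
7 4 5.842 2.382
8 1 3.184 2.445
9 1 4.165 1.103
10 1 3.380 1.862
11 1 3.709 1.318

(exact arithmetic carried between steps; '≈' marks a value shown rounded to 6 d.p. or computed from one; I and e_prev carry over from the previous line; the table rounds u and y to 3 d.p., halves away from zero)
n=0: y=0, sp=4, e=sp−y=4; I=4, D=e−e_prev=4; u=3/4·4+1/4·4+0·4=4; next y=-1/5·0+1/2·4=2
n=1: y=2, sp=4, e=sp−y=2; I=6, D=e−e_prev=-2; u=3/4·2+1/4·6+0·(-2)=3; next y=-1/5·2+1/2·3=1.1
n=2: y=1.1, sp=4, e=sp−y=2.9; I=8.9, D=e−e_prev=0.9; u=3/4·2.9+1/4·8.9+0·0.9=4.4; next y=-1/5·1.1+1/2·4.4=1.98
n=3: y=1.98, sp=4, e=sp−y=2.02; I=10.92, D=e−e_prev=-0.88; u=3/4·2.02+1/4·10.92+0·(-0.88)=4.245; next y=-1/5·1.98+1/2·4.245=1.7265
n=4: y=1.7265, sp=4, e=sp−y=2.2735; I=13.1935, D=e−e_prev=0.2535; u=3/4·2.2735+1/4·13.1935+0·0.2535=5.0035; next y=-1/5·1.7265+1/2·5.0035=2.15645
n=5: y=2.15645, sp=4, e=sp−y=1.84355; I=15.03705, D=e−e_prev=-0.42995; u=3/4·1.84355+1/4·15.03705+0·(-0.42995)=5.141925; next y=-1/5·2.15645+1/2·5.141925≈2.139673
n=6: y≈2.139673, sp=4, e=sp−y≈1.860328; I≈16.897378, D=e−e_prev≈0.016778; u=3/4·1.860328+1/4·16.897378+0·0.016778≈5.61959; next y=-1/5·2.139673+1/2·5.61959≈2.381861
n=7: y≈2.381861, sp=4, e=sp−y≈1.618140; I≈18.515517, D=e−e_prev≈-0.242188; u=3/4·1.618140+1/4·18.515517+0·(-0.242188)≈5.842484; next y=-1/5·2.381861+1/2·5.842484≈2.444870
n=8: y≈2.444870, sp=1, e=sp−y≈-1.444870; I≈17.070647, D=e−e_prev≈-3.063009; u=3/4·(-1.444870)+1/4·17.070647+0·(-3.063009)≈3.184009; next y=-1/5·2.444870+1/2·3.184009≈1.103031
n=9: y≈1.103031, sp=1, e=sp−y≈-0.103031; I≈16.967616, D=e−e_prev≈1.341839; u=3/4·(-0.103031)+1/4·16.967616+0·1.341839≈4.164631; next y=-1/5·1.103031+1/2·4.164631≈1.861709
n=10: y≈1.861709, sp=1, e=sp−y≈-0.861709; I≈16.105907, D=e−e_prev≈-0.758679; u=3/4·(-0.861709)+1/4·16.105907+0·(-0.758679)≈3.380195; next y=-1/5·1.861709+1/2·3.380195≈1.317755
n=11: y≈1.317755, sp=1, e=sp−y≈-0.317755; I≈15.788152, D=e−e_prev≈0.543954; u=3/4·(-0.317755)+1/4·15.788152+0·0.543954≈3.708721; next y=-1/5·1.317755+1/2·3.708721≈1.590810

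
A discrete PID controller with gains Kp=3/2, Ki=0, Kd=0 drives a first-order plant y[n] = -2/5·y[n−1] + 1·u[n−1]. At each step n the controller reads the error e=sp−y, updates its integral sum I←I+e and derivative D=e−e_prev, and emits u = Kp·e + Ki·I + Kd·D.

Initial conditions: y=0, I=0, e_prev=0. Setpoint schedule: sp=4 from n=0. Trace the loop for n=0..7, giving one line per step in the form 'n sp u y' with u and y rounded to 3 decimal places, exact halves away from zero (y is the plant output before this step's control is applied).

0 4 6.000 0.000
1 4 -3.000 6.000
2 4 14.100 -5.400
3 4 -18.390 16.260
4 4 43.341 -24.894
5 4 -73.948 53.299
6 4 148.901 -95.267
7 4 -274.512 187.008

(exact arithmetic carried between steps; '≈' marks a value shown rounded to 6 d.p. or computed from one; I and e_prev carry over from the previous line; the table rounds u and y to 3 d.p., halves away from zero)
n=0: y=0, sp=4, e=sp−y=4; I=4, D=e−e_prev=4; u=3/2·4+0·4+0·4=6; next y=-2/5·0+1·6=6
n=1: y=6, sp=4, e=sp−y=-2; I=2, D=e−e_prev=-6; u=3/2·(-2)+0·2+0·(-6)=-3; next y=-2/5·6+1·(-3)=-5.4
n=2: y=-5.4, sp=4, e=sp−y=9.4; I=11.4, D=e−e_prev=11.4; u=3/2·9.4+0·11.4+0·11.4=14.1; next y=-2/5·(-5.4)+1·14.1=16.26
n=3: y=16.26, sp=4, e=sp−y=-12.26; I=-0.86, D=e−e_prev=-21.66; u=3/2·(-12.26)+0·(-0.86)+0·(-21.66)=-18.39; next y=-2/5·16.26+1·(-18.39)=-24.894
n=4: y=-24.894, sp=4, e=sp−y=28.894; I=28.034, D=e−e_prev=41.154; u=3/2·28.894+0·28.034+0·41.154=43.341; next y=-2/5·(-24.894)+1·43.341=53.2986
n=5: y=53.2986, sp=4, e=sp−y=-49.2986; I=-21.2646, D=e−e_prev=-78.1926; u=3/2·(-49.2986)+0·(-21.2646)+0·(-78.1926)=-73.9479; next y=-2/5·53.2986+1·(-73.9479)=-95.26734
n=6: y=-95.26734, sp=4, e=sp−y=99.26734; I=78.00274, D=e−e_prev=148.56594; u=3/2·99.26734+0·78.00274+0·148.56594=148.90101; next y=-2/5·(-95.26734)+1·148.90101=187.007946
n=7: y=187.007946, sp=4, e=sp−y=-183.007946; I=-105.005206, D=e−e_prev=-282.275286; u=3/2·(-183.007946)+0·(-105.005206)+0·(-282.275286)=-274.511919; next y=-2/5·187.007946+1·(-274.511919)≈-349.315097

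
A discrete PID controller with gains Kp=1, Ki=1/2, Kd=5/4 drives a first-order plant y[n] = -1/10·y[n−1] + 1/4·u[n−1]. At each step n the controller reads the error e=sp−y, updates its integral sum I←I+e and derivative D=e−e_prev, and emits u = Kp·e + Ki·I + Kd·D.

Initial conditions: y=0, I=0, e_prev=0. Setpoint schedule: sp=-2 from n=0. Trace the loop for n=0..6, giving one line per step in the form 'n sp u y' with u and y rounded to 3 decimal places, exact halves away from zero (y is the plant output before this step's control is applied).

(exact arithmetic carried between steps; '≈' marks a value shown rounded to 6 d.p. or computed from one; I and e_prev carry over from the previous line; the table rounds u and y to 3 d.p., halves away from zero)
n=0: y=0, sp=-2, e=sp−y=-2; I=-2, D=e−e_prev=-2; u=1·(-2)+1/2·(-2)+5/4·(-2)=-5.5; next y=-1/10·0+1/4·(-5.5)=-1.375
n=1: y=-1.375, sp=-2, e=sp−y=-0.625; I=-2.625, D=e−e_prev=1.375; u=1·(-0.625)+1/2·(-2.625)+5/4·1.375=-0.21875; next y=-1/10·(-1.375)+1/4·(-0.21875)≈0.082813
n=2: y≈0.082813, sp=-2, e=sp−y≈-2.082813; I≈-4.707813, D=e−e_prev≈-1.457813; u=1·(-2.082813)+1/2·(-4.707813)+5/4·(-1.457813)≈-6.258984; next y=-1/10·0.082813+1/4·(-6.258984)≈-1.573027
n=3: y≈-1.573027, sp=-2, e=sp−y≈-0.426973; I≈-5.134785, D=e−e_prev≈1.655840; u=1·(-0.426973)+1/2·(-5.134785)+5/4·1.655840≈-0.924565; next y=-1/10·(-1.573027)+1/4·(-0.924565)≈-0.073839
n=4: y≈-0.073839, sp=-2, e=sp−y≈-1.926161; I≈-7.060947, D=e−e_prev≈-1.499189; u=1·(-1.926161)+1/2·(-7.060947)+5/4·(-1.499189)≈-7.330621; next y=-1/10·(-0.073839)+1/4·(-7.330621)≈-1.825271
n=5: y≈-1.825271, sp=-2, e=sp−y≈-0.174729; I≈-7.235675, D=e−e_prev≈1.751433; u=1·(-0.174729)+1/2·(-7.235675)+5/4·1.751433≈-1.603276; next y=-1/10·(-1.825271)+1/4·(-1.603276)≈-0.218292
n=6: y≈-0.218292, sp=-2, e=sp−y≈-1.781708; I≈-9.017384, D=e−e_prev≈-1.606980; u=1·(-1.781708)+1/2·(-9.017384)+5/4·(-1.606980)≈-8.299124; next y=-1/10·(-0.218292)+1/4·(-8.299124)≈-2.052952

0 -2 -5.500 0.000
1 -2 -0.219 -1.375
2 -2 -6.259 0.083
3 -2 -0.925 -1.573
4 -2 -7.331 -0.074
5 -2 -1.603 -1.825
6 -2 -8.299 -0.218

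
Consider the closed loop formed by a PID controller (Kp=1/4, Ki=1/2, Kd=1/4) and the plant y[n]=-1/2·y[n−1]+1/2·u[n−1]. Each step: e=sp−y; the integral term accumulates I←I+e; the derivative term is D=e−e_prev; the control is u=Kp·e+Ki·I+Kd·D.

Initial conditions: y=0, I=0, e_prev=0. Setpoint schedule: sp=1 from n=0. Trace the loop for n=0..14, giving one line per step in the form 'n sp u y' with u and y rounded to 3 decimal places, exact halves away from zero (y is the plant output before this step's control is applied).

(exact arithmetic carried between steps; '≈' marks a value shown rounded to 6 d.p. or computed from one; I and e_prev carry over from the previous line; the table rounds u and y to 3 d.p., halves away from zero)
n=0: y=0, sp=1, e=sp−y=1; I=1, D=e−e_prev=1; u=1/4·1+1/2·1+1/4·1=1; next y=-1/2·0+1/2·1=0.5
n=1: y=0.5, sp=1, e=sp−y=0.5; I=1.5, D=e−e_prev=-0.5; u=1/4·0.5+1/2·1.5+1/4·(-0.5)=0.75; next y=-1/2·0.5+1/2·0.75=0.125
n=2: y=0.125, sp=1, e=sp−y=0.875; I=2.375, D=e−e_prev=0.375; u=1/4·0.875+1/2·2.375+1/4·0.375=1.5; next y=-1/2·0.125+1/2·1.5=0.6875
n=3: y=0.6875, sp=1, e=sp−y=0.3125; I=2.6875, D=e−e_prev=-0.5625; u=1/4·0.3125+1/2·2.6875+1/4·(-0.5625)=1.28125; next y=-1/2·0.6875+1/2·1.28125=0.296875
n=4: y=0.296875, sp=1, e=sp−y=0.703125; I=3.390625, D=e−e_prev=0.390625; u=1/4·0.703125+1/2·3.390625+1/4·0.390625=1.96875; next y=-1/2·0.296875+1/2·1.96875≈0.835938
n=5: y≈0.835938, sp=1, e=sp−y≈0.164063; I≈3.554688, D=e−e_prev≈-0.539063; u=1/4·0.164063+1/2·3.554688+1/4·(-0.539063)≈1.683594; next y=-1/2·0.835938+1/2·1.683594≈0.423828
n=6: y≈0.423828, sp=1, e=sp−y≈0.576172; I≈4.130859, D=e−e_prev≈0.412109; u=1/4·0.576172+1/2·4.130859+1/4·0.412109≈2.3125; next y=-1/2·0.423828+1/2·2.3125≈0.944336
n=7: y≈0.944336, sp=1, e=sp−y≈0.055664; I≈4.186523, D=e−e_prev≈-0.520508; u=1/4·0.055664+1/2·4.186523+1/4·(-0.520508)≈1.977051; next y=-1/2·0.944336+1/2·1.977051≈0.516357
n=8: y≈0.516357, sp=1, e=sp−y≈0.483643; I≈4.670166, D=e−e_prev≈0.427979; u=1/4·0.483643+1/2·4.670166+1/4·0.427979≈2.562988; next y=-1/2·0.516357+1/2·2.562988≈1.023315
n=9: y≈1.023315, sp=1, e=sp−y≈-0.023315; I≈4.646851, D=e−e_prev≈-0.506958; u=1/4·(-0.023315)+1/2·4.646851+1/4·(-0.506958)≈2.190857; next y=-1/2·1.023315+1/2·2.190857≈0.583771
n=10: y≈0.583771, sp=1, e=sp−y≈0.416229; I≈5.063080, D=e−e_prev≈0.439545; u=1/4·0.416229+1/2·5.063080+1/4·0.439545≈2.745483; next y=-1/2·0.583771+1/2·2.745483≈1.080856
n=11: y≈1.080856, sp=1, e=sp−y≈-0.080856; I≈4.982224, D=e−e_prev≈-0.497086; u=1/4·(-0.080856)+1/2·4.982224+1/4·(-0.497086)≈2.346626; next y=-1/2·1.080856+1/2·2.346626≈0.632885
n=12: y≈0.632885, sp=1, e=sp−y≈0.367115; I≈5.349339, D=e−e_prev≈0.447971; u=1/4·0.367115+1/2·5.349339+1/4·0.447971≈2.878441; next y=-1/2·0.632885+1/2·2.878441≈1.122778
n=13: y≈1.122778, sp=1, e=sp−y≈-0.122778; I≈5.226561, D=e−e_prev≈-0.489893; u=1/4·(-0.122778)+1/2·5.226561+1/4·(-0.489893)≈2.460113; next y=-1/2·1.122778+1/2·2.460113≈0.668667
n=14: y≈0.668667, sp=1, e=sp−y≈0.331333; I≈5.557893, D=e−e_prev≈0.454111; u=1/4·0.331333+1/2·5.557893+1/4·0.454111≈2.975307; next y=-1/2·0.668667+1/2·2.975307≈1.153320

0 1 1.000 0.000
1 1 0.750 0.500
2 1 1.500 0.125
3 1 1.281 0.688
4 1 1.969 0.297
5 1 1.684 0.836
6 1 2.313 0.424
7 1 1.977 0.944
8 1 2.563 0.516
9 1 2.191 1.023
10 1 2.745 0.584
11 1 2.347 1.081
12 1 2.878 0.633
13 1 2.460 1.123
14 1 2.975 0.669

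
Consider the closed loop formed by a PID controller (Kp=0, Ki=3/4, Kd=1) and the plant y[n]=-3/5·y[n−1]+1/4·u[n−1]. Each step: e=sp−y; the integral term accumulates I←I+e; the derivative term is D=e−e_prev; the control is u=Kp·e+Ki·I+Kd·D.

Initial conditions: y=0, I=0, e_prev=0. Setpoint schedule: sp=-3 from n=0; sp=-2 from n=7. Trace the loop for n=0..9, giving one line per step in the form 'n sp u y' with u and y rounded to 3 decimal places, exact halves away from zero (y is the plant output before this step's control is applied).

(exact arithmetic carried between steps; '≈' marks a value shown rounded to 6 d.p. or computed from one; I and e_prev carry over from the previous line; the table rounds u and y to 3 d.p., halves away from zero)
n=0: y=0, sp=-3, e=sp−y=-3; I=-3, D=e−e_prev=-3; u=0·(-3)+3/4·(-3)+1·(-3)=-5.25; next y=-3/5·0+1/4·(-5.25)=-1.3125
n=1: y=-1.3125, sp=-3, e=sp−y=-1.6875; I=-4.6875, D=e−e_prev=1.3125; u=0·(-1.6875)+3/4·(-4.6875)+1·1.3125=-2.203125; next y=-3/5·(-1.3125)+1/4·(-2.203125)≈0.236719
n=2: y≈0.236719, sp=-3, e=sp−y≈-3.236719; I≈-7.924219, D=e−e_prev≈-1.549219; u=0·(-3.236719)+3/4·(-7.924219)+1·(-1.549219)≈-7.492383; next y=-3/5·0.236719+1/4·(-7.492383)≈-2.015127
n=3: y≈-2.015127, sp=-3, e=sp−y≈-0.984873; I≈-8.909092, D=e−e_prev≈2.251846; u=0·(-0.984873)+3/4·(-8.909092)+1·2.251846≈-4.429973; next y=-3/5·(-2.015127)+1/4·(-4.429973)≈0.101583
n=4: y≈0.101583, sp=-3, e=sp−y≈-3.101583; I≈-12.010675, D=e−e_prev≈-2.116710; u=0·(-3.101583)+3/4·(-12.010675)+1·(-2.116710)≈-11.124716; next y=-3/5·0.101583+1/4·(-11.124716)≈-2.842129
n=5: y≈-2.842129, sp=-3, e=sp−y≈-0.157871; I≈-12.168546, D=e−e_prev≈2.943712; u=0·(-0.157871)+3/4·(-12.168546)+1·2.943712≈-6.182698; next y=-3/5·(-2.842129)+1/4·(-6.182698)≈0.159603
n=6: y≈0.159603, sp=-3, e=sp−y≈-3.159603; I≈-15.328149, D=e−e_prev≈-3.001731; u=0·(-3.159603)+3/4·(-15.328149)+1·(-3.001731)≈-14.497843; next y=-3/5·0.159603+1/4·(-14.497843)≈-3.720222
n=7: y≈-3.720222, sp=-2, e=sp−y≈1.720222; I≈-13.607926, D=e−e_prev≈4.879825; u=0·1.720222+3/4·(-13.607926)+1·4.879825≈-5.326120; next y=-3/5·(-3.720222)+1/4·(-5.326120)≈0.900604
n=8: y≈0.900604, sp=-2, e=sp−y≈-2.900604; I≈-16.508530, D=e−e_prev≈-4.620826; u=0·(-2.900604)+3/4·(-16.508530)+1·(-4.620826)≈-17.002223; next y=-3/5·0.900604+1/4·(-17.002223)≈-4.790918
n=9: y≈-4.790918, sp=-2, e=sp−y≈2.790918; I≈-13.717612, D=e−e_prev≈5.691521; u=0·2.790918+3/4·(-13.717612)+1·5.691521≈-4.596687; next y=-3/5·(-4.790918)+1/4·(-4.596687)≈1.725379

0 -3 -5.250 0.000
1 -3 -2.203 -1.313
2 -3 -7.492 0.237
3 -3 -4.430 -2.015
4 -3 -11.125 0.102
5 -3 -6.183 -2.842
6 -3 -14.498 0.160
7 -2 -5.326 -3.720
8 -2 -17.002 0.901
9 -2 -4.597 -4.791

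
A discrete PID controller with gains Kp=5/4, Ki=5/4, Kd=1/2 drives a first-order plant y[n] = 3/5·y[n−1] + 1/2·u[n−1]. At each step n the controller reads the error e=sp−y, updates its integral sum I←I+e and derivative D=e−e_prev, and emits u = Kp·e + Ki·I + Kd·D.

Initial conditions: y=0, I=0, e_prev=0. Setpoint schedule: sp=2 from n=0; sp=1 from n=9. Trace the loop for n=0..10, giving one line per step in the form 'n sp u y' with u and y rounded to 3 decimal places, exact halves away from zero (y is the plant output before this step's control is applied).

(exact arithmetic carried between steps; '≈' marks a value shown rounded to 6 d.p. or computed from one; I and e_prev carry over from the previous line; the table rounds u and y to 3 d.p., halves away from zero)
n=0: y=0, sp=2, e=sp−y=2; I=2, D=e−e_prev=2; u=5/4·2+5/4·2+1/2·2=6; next y=3/5·0+1/2·6=3
n=1: y=3, sp=2, e=sp−y=-1; I=1, D=e−e_prev=-3; u=5/4·(-1)+5/4·1+1/2·(-3)=-1.5; next y=3/5·3+1/2·(-1.5)=1.05
n=2: y=1.05, sp=2, e=sp−y=0.95; I=1.95, D=e−e_prev=1.95; u=5/4·0.95+5/4·1.95+1/2·1.95=4.6; next y=3/5·1.05+1/2·4.6=2.93
n=3: y=2.93, sp=2, e=sp−y=-0.93; I=1.02, D=e−e_prev=-1.88; u=5/4·(-0.93)+5/4·1.02+1/2·(-1.88)=-0.8275; next y=3/5·2.93+1/2·(-0.8275)=1.34425
n=4: y=1.34425, sp=2, e=sp−y=0.65575; I=1.67575, D=e−e_prev=1.58575; u=5/4·0.65575+5/4·1.67575+1/2·1.58575=3.70725; next y=3/5·1.34425+1/2·3.70725=2.660175
n=5: y=2.660175, sp=2, e=sp−y=-0.660175; I=1.015575, D=e−e_prev=-1.315925; u=5/4·(-0.660175)+5/4·1.015575+1/2·(-1.315925)≈-0.213713; next y=3/5·2.660175+1/2·(-0.213713)≈1.489249
n=6: y≈1.489249, sp=2, e=sp−y≈0.510751; I≈1.526326, D=e−e_prev≈1.170926; u=5/4·0.510751+5/4·1.526326+1/2·1.170926≈3.13181; next y=3/5·1.489249+1/2·3.13181≈2.459454
n=7: y≈2.459454, sp=2, e=sp−y≈-0.459454; I≈1.066872, D=e−e_prev≈-0.970206; u=5/4·(-0.459454)+5/4·1.066872+1/2·(-0.970206)≈0.274169; next y=3/5·2.459454+1/2·0.274169≈1.612757
n=8: y≈1.612757, sp=2, e=sp−y≈0.387243; I≈1.454115, D=e−e_prev≈0.846697; u=5/4·0.387243+5/4·1.454115+1/2·0.846697≈2.725045; next y=3/5·1.612757+1/2·2.725045≈2.330177
n=9: y≈2.330177, sp=1, e=sp−y≈-1.330177; I≈0.123938, D=e−e_prev≈-1.717420; u=5/4·(-1.330177)+5/4·0.123938+1/2·(-1.717420)≈-2.366509; next y=3/5·2.330177+1/2·(-2.366509)≈0.214852
n=10: y≈0.214852, sp=1, e=sp−y≈0.785148; I≈0.909086, D=e−e_prev≈2.115325; u=5/4·0.785148+5/4·0.909086+1/2·2.115325≈3.175456; next y=3/5·0.214852+1/2·3.175456≈1.716639

0 2 6.000 0.000
1 2 -1.500 3.000
2 2 4.600 1.050
3 2 -0.828 2.930
4 2 3.707 1.344
5 2 -0.214 2.660
6 2 3.132 1.489
7 2 0.274 2.459
8 2 2.725 1.613
9 1 -2.367 2.330
10 1 3.175 0.215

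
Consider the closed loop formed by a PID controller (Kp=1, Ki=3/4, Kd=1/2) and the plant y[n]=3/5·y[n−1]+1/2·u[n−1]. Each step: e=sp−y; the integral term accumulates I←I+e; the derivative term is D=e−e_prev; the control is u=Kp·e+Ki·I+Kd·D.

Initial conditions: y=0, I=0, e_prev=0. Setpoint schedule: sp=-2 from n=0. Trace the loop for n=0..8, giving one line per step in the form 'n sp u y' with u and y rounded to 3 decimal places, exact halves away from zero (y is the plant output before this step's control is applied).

(exact arithmetic carried between steps; '≈' marks a value shown rounded to 6 d.p. or computed from one; I and e_prev carry over from the previous line; the table rounds u and y to 3 d.p., halves away from zero)
n=0: y=0, sp=-2, e=sp−y=-2; I=-2, D=e−e_prev=-2; u=1·(-2)+3/4·(-2)+1/2·(-2)=-4.5; next y=3/5·0+1/2·(-4.5)=-2.25
n=1: y=-2.25, sp=-2, e=sp−y=0.25; I=-1.75, D=e−e_prev=2.25; u=1·0.25+3/4·(-1.75)+1/2·2.25=0.0625; next y=3/5·(-2.25)+1/2·0.0625=-1.31875
n=2: y=-1.31875, sp=-2, e=sp−y=-0.68125; I=-2.43125, D=e−e_prev=-0.93125; u=1·(-0.68125)+3/4·(-2.43125)+1/2·(-0.93125)≈-2.970313; next y=3/5·(-1.31875)+1/2·(-2.970313)≈-2.276406
n=3: y≈-2.276406, sp=-2, e=sp−y≈0.276406; I≈-2.154844, D=e−e_prev≈0.957656; u=1·0.276406+3/4·(-2.154844)+1/2·0.957656≈-0.860898; next y=3/5·(-2.276406)+1/2·(-0.860898)≈-1.796293
n=4: y≈-1.796293, sp=-2, e=sp−y≈-0.203707; I≈-2.358551, D=e−e_prev≈-0.480113; u=1·(-0.203707)+3/4·(-2.358551)+1/2·(-0.480113)≈-2.212677; next y=3/5·(-1.796293)+1/2·(-2.212677)≈-2.184114
n=5: y≈-2.184114, sp=-2, e=sp−y≈0.184114; I≈-2.174437, D=e−e_prev≈0.387821; u=1·0.184114+3/4·(-2.174437)+1/2·0.387821≈-1.252803; next y=3/5·(-2.184114)+1/2·(-1.252803)≈-1.936870
n=6: y≈-1.936870, sp=-2, e=sp−y≈-0.063130; I≈-2.237567, D=e−e_prev≈-0.247244; u=1·(-0.063130)+3/4·(-2.237567)+1/2·(-0.247244)≈-1.864927; next y=3/5·(-1.936870)+1/2·(-1.864927)≈-2.094586
n=7: y≈-2.094586, sp=-2, e=sp−y≈0.094586; I≈-2.142981, D=e−e_prev≈0.157716; u=1·0.094586+3/4·(-2.142981)+1/2·0.157716≈-1.433792; next y=3/5·(-2.094586)+1/2·(-1.433792)≈-1.973648
n=8: y≈-1.973648, sp=-2, e=sp−y≈-0.026352; I≈-2.169334, D=e−e_prev≈-0.120938; u=1·(-0.026352)+3/4·(-2.169334)+1/2·(-0.120938)≈-1.713822; next y=3/5·(-1.973648)+1/2·(-1.713822)≈-2.041099

0 -2 -4.500 0.000
1 -2 0.063 -2.250
2 -2 -2.970 -1.319
3 -2 -0.861 -2.276
4 -2 -2.213 -1.796
5 -2 -1.253 -2.184
6 -2 -1.865 -1.937
7 -2 -1.434 -2.095
8 -2 -1.714 -1.974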